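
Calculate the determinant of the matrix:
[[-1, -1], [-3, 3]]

For a 2×2 matrix [[a, b], [c, d]], det = ad - bc
det = (-1)(3) - (-1)(-3) = -3 - 3 = -6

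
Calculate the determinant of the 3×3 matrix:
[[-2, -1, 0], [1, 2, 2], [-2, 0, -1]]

Expansion along first row:
det = -2·det([[2,2],[0,-1]]) - -1·det([[1,2],[-2,-1]]) + 0·det([[1,2],[-2,0]])
    = -2·(2·-1 - 2·0) - -1·(1·-1 - 2·-2) + 0·(1·0 - 2·-2)
    = -2·-2 - -1·3 + 0·4
    = 4 + 3 + 0 = 7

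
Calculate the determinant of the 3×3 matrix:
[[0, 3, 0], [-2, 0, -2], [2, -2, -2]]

Expansion along first row:
det = 0·det([[0,-2],[-2,-2]]) - 3·det([[-2,-2],[2,-2]]) + 0·det([[-2,0],[2,-2]])
    = 0·(0·-2 - -2·-2) - 3·(-2·-2 - -2·2) + 0·(-2·-2 - 0·2)
    = 0·-4 - 3·8 + 0·4
    = 0 + -24 + 0 = -24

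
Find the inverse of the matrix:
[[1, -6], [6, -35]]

For [[a,b],[c,d]], inverse = (1/det)·[[d,-b],[-c,a]]
det = (1)(-35) - (-6)(6) = -35 - -36 = 1
Inverse = [[-35, 6], [-6, 1]]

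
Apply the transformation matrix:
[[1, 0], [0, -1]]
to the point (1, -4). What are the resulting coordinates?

Matrix multiplication:
[[1, 0], [0, -1]] × [1, -4]ᵀ
= [(1)(1) + (0)(-4), (0)(1) + (-1)(-4)]ᵀ
= [1, 4]ᵀ
Result: (1, 4)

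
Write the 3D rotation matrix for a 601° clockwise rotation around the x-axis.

Rotation matrix for clockwise 601° around x-axis:
A clockwise rotation by 601° is a counterclockwise rotation by -601°.
cos(-601°) = -0.4848, sin(-601°) = 0.8746
Result: [[1, 0, 0], [0, -0.4848, -0.8746], [0, 0.8746, -0.4848]]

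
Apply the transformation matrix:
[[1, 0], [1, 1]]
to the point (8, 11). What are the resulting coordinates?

Matrix multiplication:
[[1, 0], [1, 1]] × [8, 11]ᵀ
= [(1)(8) + (0)(11), (1)(8) + (1)(11)]ᵀ
= [8, 19]ᵀ
Result: (8, 19)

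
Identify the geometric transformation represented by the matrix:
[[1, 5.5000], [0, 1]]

This matrix represents: horizontal shear with factor 5.5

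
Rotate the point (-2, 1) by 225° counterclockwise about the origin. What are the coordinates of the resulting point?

Rotation matrix for 225°: [[cos 225°, -sin 225°], [sin 225°, cos 225°]] ≈ [[-0.707107, 0.707107], [-0.707107, -0.707107]]
[[-0.707107, 0.707107], [-0.707107, -0.707107]] × [-2, 1]ᵀ ≈ [2.1213, 0.7071]ᵀ
Result: (2.1213, 0.7071)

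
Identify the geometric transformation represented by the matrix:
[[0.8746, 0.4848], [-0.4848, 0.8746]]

This matrix represents: rotation by 331° counterclockwise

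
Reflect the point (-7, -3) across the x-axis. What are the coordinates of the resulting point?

Reflection across x-axis: (-7, -3) → (-7, 3)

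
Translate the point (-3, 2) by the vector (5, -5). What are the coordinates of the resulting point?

Translation by (5, -5) (homogeneous matrix [[1, 0, 5], [0, 1, -5], [0, 0, 1]]):
x' = -3 + 5 = 2
y' = 2 + -5 = -3
Result: (2, -3)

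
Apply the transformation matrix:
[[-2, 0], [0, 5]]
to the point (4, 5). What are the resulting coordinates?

Matrix multiplication:
[[-2, 0], [0, 5]] × [4, 5]ᵀ
= [(-2)(4) + (0)(5), (0)(4) + (5)(5)]ᵀ
= [-8, 25]ᵀ
Result: (-8, 25)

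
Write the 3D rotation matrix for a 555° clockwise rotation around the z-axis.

Rotation matrix for clockwise 555° around z-axis:
A clockwise rotation by 555° is a counterclockwise rotation by -555°.
cos(-555°) = -0.9659, sin(-555°) = 0.2588
Result: [[-0.9659, -0.2588, 0], [0.2588, -0.9659, 0], [0, 0, 1]]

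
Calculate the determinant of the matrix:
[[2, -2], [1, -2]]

For a 2×2 matrix [[a, b], [c, d]], det = ad - bc
det = (2)(-2) - (-2)(1) = -4 - -2 = -2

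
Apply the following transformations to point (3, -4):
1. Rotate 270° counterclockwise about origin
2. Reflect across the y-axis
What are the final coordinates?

Step 1: Rotate 270° → (-4, -3)
Step 2: Reflect across y-axis → (4, -3)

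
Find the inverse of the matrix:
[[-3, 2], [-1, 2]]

For [[a,b],[c,d]], inverse = (1/det)·[[d,-b],[-c,a]]
det = (-3)(2) - (2)(-1) = -6 - -2 = -4
Inverse = (1/-4)·[[2, -2], [1, -3]]
= [[-1/2, 1/2], [-1/4, 3/4]]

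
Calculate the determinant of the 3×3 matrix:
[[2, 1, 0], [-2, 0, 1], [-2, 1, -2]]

Expansion along first row:
det = 2·det([[0,1],[1,-2]]) - 1·det([[-2,1],[-2,-2]]) + 0·det([[-2,0],[-2,1]])
    = 2·(0·-2 - 1·1) - 1·(-2·-2 - 1·-2) + 0·(-2·1 - 0·-2)
    = 2·-1 - 1·6 + 0·-2
    = -2 + -6 + 0 = -8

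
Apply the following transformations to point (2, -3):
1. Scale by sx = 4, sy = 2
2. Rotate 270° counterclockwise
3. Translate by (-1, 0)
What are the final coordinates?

Step 1: Scale → (8, -6)
Step 2: Rotate 270° → (-6, -8)
Step 3: Translate → (-7, -8)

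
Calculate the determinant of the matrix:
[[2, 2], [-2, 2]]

For a 2×2 matrix [[a, b], [c, d]], det = ad - bc
det = (2)(2) - (2)(-2) = 4 - -4 = 8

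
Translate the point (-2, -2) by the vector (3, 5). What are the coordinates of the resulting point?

Translation by (3, 5) (homogeneous matrix [[1, 0, 3], [0, 1, 5], [0, 0, 1]]):
x' = -2 + 3 = 1
y' = -2 + 5 = 3
Result: (1, 3)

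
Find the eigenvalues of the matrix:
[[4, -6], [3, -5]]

Characteristic equation: det(A - λI) = 0
λ² - (trace)λ + (det) = 0
trace = 4 + -5 = -1, det = (4)(-5) - (-6)(3) = -2
λ² - (-1)λ + (-2) = 0
λ = (-1 ± √((-1)² - 4·(-2))) / 2 = (-1 ± √9) / 2
Solving: λ = -2, 1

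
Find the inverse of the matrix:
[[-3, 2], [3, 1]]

For [[a,b],[c,d]], inverse = (1/det)·[[d,-b],[-c,a]]
det = (-3)(1) - (2)(3) = -3 - 6 = -9
Inverse = (1/-9)·[[1, -2], [-3, -3]]
= [[-1/9, 2/9], [1/3, 1/3]]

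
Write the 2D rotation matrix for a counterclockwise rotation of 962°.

Rotation matrix formula: [[cos θ, -sin θ], [sin θ, cos θ]]
For θ = 962°:
cos(962°) = -0.4695
sin(962°) = -0.8829
Result: [[-0.4695, 0.8829], [-0.8829, -0.4695]]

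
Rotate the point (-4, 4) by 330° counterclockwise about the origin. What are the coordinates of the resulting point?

Rotation matrix for 330°: [[cos 330°, -sin 330°], [sin 330°, cos 330°]] ≈ [[0.866025, 0.500000], [-0.500000, 0.866025]]
[[0.866025, 0.500000], [-0.500000, 0.866025]] × [-4, 4]ᵀ ≈ [-1.4641, 5.4641]ᵀ
Result: (-1.4641, 5.4641)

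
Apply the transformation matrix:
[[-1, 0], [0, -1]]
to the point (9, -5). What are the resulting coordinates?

Matrix multiplication:
[[-1, 0], [0, -1]] × [9, -5]ᵀ
= [(-1)(9) + (0)(-5), (0)(9) + (-1)(-5)]ᵀ
= [-9, 5]ᵀ
Result: (-9, 5)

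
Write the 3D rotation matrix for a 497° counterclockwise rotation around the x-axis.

Rotation matrix for counterclockwise 497° around x-axis:
cos(497°) = -0.7314, sin(497°) = 0.6820
Result: [[1, 0, 0], [0, -0.7314, -0.6820], [0, 0.6820, -0.7314]]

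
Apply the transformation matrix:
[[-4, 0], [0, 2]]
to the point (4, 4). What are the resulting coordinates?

Matrix multiplication:
[[-4, 0], [0, 2]] × [4, 4]ᵀ
= [(-4)(4) + (0)(4), (0)(4) + (2)(4)]ᵀ
= [-16, 8]ᵀ
Result: (-16, 8)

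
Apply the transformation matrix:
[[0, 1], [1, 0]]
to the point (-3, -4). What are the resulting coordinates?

Matrix multiplication:
[[0, 1], [1, 0]] × [-3, -4]ᵀ
= [(0)(-3) + (1)(-4), (1)(-3) + (0)(-4)]ᵀ
= [-4, -3]ᵀ
Result: (-4, -3)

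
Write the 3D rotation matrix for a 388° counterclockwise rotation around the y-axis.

Rotation matrix for counterclockwise 388° around y-axis:
cos(388°) = 0.8829, sin(388°) = 0.4695
Result: [[0.8829, 0, 0.4695], [0, 1, 0], [-0.4695, 0, 0.8829]]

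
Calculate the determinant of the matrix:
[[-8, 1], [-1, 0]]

For a 2×2 matrix [[a, b], [c, d]], det = ad - bc
det = (-8)(0) - (1)(-1) = 0 - -1 = 1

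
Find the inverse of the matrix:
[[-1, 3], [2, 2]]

For [[a,b],[c,d]], inverse = (1/det)·[[d,-b],[-c,a]]
det = (-1)(2) - (3)(2) = -2 - 6 = -8
Inverse = (1/-8)·[[2, -3], [-2, -1]]
= [[-1/4, 3/8], [1/4, 1/8]]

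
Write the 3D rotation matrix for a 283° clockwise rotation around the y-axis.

Rotation matrix for clockwise 283° around y-axis:
A clockwise rotation by 283° is a counterclockwise rotation by -283°.
cos(-283°) = 0.2250, sin(-283°) = 0.9744
Result: [[0.2250, 0, 0.9744], [0, 1, 0], [-0.9744, 0, 0.2250]]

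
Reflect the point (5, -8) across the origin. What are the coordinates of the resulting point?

Reflection across origin: (5, -8) → (-5, 8)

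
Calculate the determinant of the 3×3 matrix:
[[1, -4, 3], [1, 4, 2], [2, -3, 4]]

Expansion along first row:
det = 1·det([[4,2],[-3,4]]) - -4·det([[1,2],[2,4]]) + 3·det([[1,4],[2,-3]])
    = 1·(4·4 - 2·-3) - -4·(1·4 - 2·2) + 3·(1·-3 - 4·2)
    = 1·22 - -4·0 + 3·-11
    = 22 + 0 + -33 = -11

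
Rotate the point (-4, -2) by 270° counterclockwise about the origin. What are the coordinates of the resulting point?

Rotation matrix for 270°: [[cos 270°, -sin 270°], [sin 270°, cos 270°]] = [[0, 1], [-1, 0]]
[[0, 1], [-1, 0]] × [-4, -2]ᵀ = [-2, 4]ᵀ
Result: (-2, 4)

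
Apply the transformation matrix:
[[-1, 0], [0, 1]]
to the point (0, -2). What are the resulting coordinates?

Matrix multiplication:
[[-1, 0], [0, 1]] × [0, -2]ᵀ
= [(-1)(0) + (0)(-2), (0)(0) + (1)(-2)]ᵀ
= [0, -2]ᵀ
Result: (0, -2)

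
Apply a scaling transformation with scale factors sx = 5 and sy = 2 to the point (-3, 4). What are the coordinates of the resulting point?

Scaling matrix:
[[5, 0], [0, 2]]
Result: (-3 × 5, 4 × 2) = (-15, 8)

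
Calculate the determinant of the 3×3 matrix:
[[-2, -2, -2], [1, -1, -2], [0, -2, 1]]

Expansion along first row:
det = -2·det([[-1,-2],[-2,1]]) - -2·det([[1,-2],[0,1]]) + -2·det([[1,-1],[0,-2]])
    = -2·(-1·1 - -2·-2) - -2·(1·1 - -2·0) + -2·(1·-2 - -1·0)
    = -2·-5 - -2·1 + -2·-2
    = 10 + 2 + 4 = 16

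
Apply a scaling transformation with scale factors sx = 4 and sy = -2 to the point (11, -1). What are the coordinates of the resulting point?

Scaling matrix:
[[4, 0], [0, -2]]
Result: (11 × 4, -1 × -2) = (44, 2)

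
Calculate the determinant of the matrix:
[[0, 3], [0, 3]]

For a 2×2 matrix [[a, b], [c, d]], det = ad - bc
det = (0)(3) - (3)(0) = 0 - 0 = 0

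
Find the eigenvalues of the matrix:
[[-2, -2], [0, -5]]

Characteristic equation: det(A - λI) = 0
λ² - (trace)λ + (det) = 0
trace = -2 + -5 = -7, det = (-2)(-5) - (-2)(0) = 10
λ² - (-7)λ + (10) = 0
λ = (-7 ± √((-7)² - 4·(10))) / 2 = (-7 ± √9) / 2
Solving: λ = -5, -2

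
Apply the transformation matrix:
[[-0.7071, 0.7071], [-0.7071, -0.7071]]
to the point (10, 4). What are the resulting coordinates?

Matrix multiplication:
[[-0.7071, 0.7071], [-0.7071, -0.7071]] × [10, 4]ᵀ
= [(-0.7071)(10) + (0.7071)(4), (-0.7071)(10) + (-0.7071)(4)]ᵀ
= [-4.2426, -9.8994]ᵀ
Result: (-4.2426, -9.8994)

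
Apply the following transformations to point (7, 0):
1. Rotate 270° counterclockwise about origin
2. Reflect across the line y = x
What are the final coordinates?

Step 1: Rotate 270° → (0, -7)
Step 2: Reflect across line y = x → (-7, 0)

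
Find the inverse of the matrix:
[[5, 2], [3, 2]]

For [[a,b],[c,d]], inverse = (1/det)·[[d,-b],[-c,a]]
det = (5)(2) - (2)(3) = 10 - 6 = 4
Inverse = (1/4)·[[2, -2], [-3, 5]]
= [[1/2, -1/2], [-3/4, 5/4]]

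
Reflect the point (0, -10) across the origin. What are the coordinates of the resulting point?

Reflection across origin: (0, -10) → (0, 10)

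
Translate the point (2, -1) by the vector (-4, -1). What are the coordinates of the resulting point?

Translation by (-4, -1) (homogeneous matrix [[1, 0, -4], [0, 1, -1], [0, 0, 1]]):
x' = 2 + -4 = -2
y' = -1 + -1 = -2
Result: (-2, -2)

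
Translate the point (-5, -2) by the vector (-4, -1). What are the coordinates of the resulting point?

Translation by (-4, -1) (homogeneous matrix [[1, 0, -4], [0, 1, -1], [0, 0, 1]]):
x' = -5 + -4 = -9
y' = -2 + -1 = -3
Result: (-9, -3)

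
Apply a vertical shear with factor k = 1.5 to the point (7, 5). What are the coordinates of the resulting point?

Shear matrix for vertical shear with factor k = 1.5:
[[1, 0], [1.50, 1]]
Result: (7, 5) → (7, 15.5)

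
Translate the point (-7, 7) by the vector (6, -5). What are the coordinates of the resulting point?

Translation by (6, -5) (homogeneous matrix [[1, 0, 6], [0, 1, -5], [0, 0, 1]]):
x' = -7 + 6 = -1
y' = 7 + -5 = 2
Result: (-1, 2)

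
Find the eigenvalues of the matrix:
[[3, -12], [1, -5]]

Characteristic equation: det(A - λI) = 0
λ² - (trace)λ + (det) = 0
trace = 3 + -5 = -2, det = (3)(-5) - (-12)(1) = -3
λ² - (-2)λ + (-3) = 0
λ = (-2 ± √((-2)² - 4·(-3))) / 2 = (-2 ± √16) / 2
Solving: λ = -3, 1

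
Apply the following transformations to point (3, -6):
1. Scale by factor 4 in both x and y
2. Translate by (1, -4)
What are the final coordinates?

Step 1: Scale (3, -6) by 4 → (12, -24)
Step 2: Translate by (1, -4) → (13, -28)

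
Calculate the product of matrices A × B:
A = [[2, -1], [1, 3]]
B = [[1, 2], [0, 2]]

Matrix multiplication:
C[0][0] = 2×1 + -1×0 = 2
C[0][1] = 2×2 + -1×2 = 2
C[1][0] = 1×1 + 3×0 = 1
C[1][1] = 1×2 + 3×2 = 8
Result: [[2, 2], [1, 8]]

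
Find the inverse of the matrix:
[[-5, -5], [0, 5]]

For [[a,b],[c,d]], inverse = (1/det)·[[d,-b],[-c,a]]
det = (-5)(5) - (-5)(0) = -25 - 0 = -25
Inverse = (1/-25)·[[5, 5], [0, -5]]
= [[-1/5, -1/5], [0, 1/5]]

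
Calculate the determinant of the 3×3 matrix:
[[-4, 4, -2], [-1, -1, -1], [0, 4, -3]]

Expansion along first row:
det = -4·det([[-1,-1],[4,-3]]) - 4·det([[-1,-1],[0,-3]]) + -2·det([[-1,-1],[0,4]])
    = -4·(-1·-3 - -1·4) - 4·(-1·-3 - -1·0) + -2·(-1·4 - -1·0)
    = -4·7 - 4·3 + -2·-4
    = -28 + -12 + 8 = -32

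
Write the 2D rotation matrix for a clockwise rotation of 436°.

Rotation matrix formula: [[cos θ, -sin θ], [sin θ, cos θ]]
A clockwise rotation by 436° is equivalent to a counterclockwise rotation by -436°.
For θ = -436°:
cos(-436°) = 0.2419
sin(-436°) = -0.9703
Result: [[0.2419, 0.9703], [-0.9703, 0.2419]]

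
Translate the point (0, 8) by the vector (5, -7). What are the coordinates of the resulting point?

Translation by (5, -7) (homogeneous matrix [[1, 0, 5], [0, 1, -7], [0, 0, 1]]):
x' = 0 + 5 = 5
y' = 8 + -7 = 1
Result: (5, 1)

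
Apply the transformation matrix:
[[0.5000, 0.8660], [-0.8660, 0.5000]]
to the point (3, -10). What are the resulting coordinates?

Matrix multiplication:
[[0.5000, 0.8660], [-0.8660, 0.5000]] × [3, -10]ᵀ
= [(0.5000)(3) + (0.8660)(-10), (-0.8660)(3) + (0.5000)(-10)]ᵀ
= [-7.1600, -7.5980]ᵀ
Result: (-7.1600, -7.5980)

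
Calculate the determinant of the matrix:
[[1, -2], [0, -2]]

For a 2×2 matrix [[a, b], [c, d]], det = ad - bc
det = (1)(-2) - (-2)(0) = -2 - 0 = -2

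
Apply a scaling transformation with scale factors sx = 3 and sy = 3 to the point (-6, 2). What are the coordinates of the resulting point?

Scaling matrix:
[[3, 0], [0, 3]]
Result: (-6 × 3, 2 × 3) = (-18, 6)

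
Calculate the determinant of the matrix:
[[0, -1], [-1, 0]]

For a 2×2 matrix [[a, b], [c, d]], det = ad - bc
det = (0)(0) - (-1)(-1) = 0 - 1 = -1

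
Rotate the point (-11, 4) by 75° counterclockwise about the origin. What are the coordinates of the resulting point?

Rotation matrix for 75°: [[cos 75°, -sin 75°], [sin 75°, cos 75°]] ≈ [[0.258819, -0.965926], [0.965926, 0.258819]]
[[0.258819, -0.965926], [0.965926, 0.258819]] × [-11, 4]ᵀ ≈ [-6.7107, -9.5899]ᵀ
Result: (-6.7107, -9.5899)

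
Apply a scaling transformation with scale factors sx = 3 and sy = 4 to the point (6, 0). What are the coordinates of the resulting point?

Scaling matrix:
[[3, 0], [0, 4]]
Result: (6 × 3, 0 × 4) = (18, 0)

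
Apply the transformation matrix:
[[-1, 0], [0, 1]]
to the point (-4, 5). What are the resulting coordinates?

Matrix multiplication:
[[-1, 0], [0, 1]] × [-4, 5]ᵀ
= [(-1)(-4) + (0)(5), (0)(-4) + (1)(5)]ᵀ
= [4, 5]ᵀ
Result: (4, 5)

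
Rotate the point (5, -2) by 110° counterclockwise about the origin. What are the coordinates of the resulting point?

Rotation matrix for 110°: [[cos 110°, -sin 110°], [sin 110°, cos 110°]] ≈ [[-0.342020, -0.939693], [0.939693, -0.342020]]
[[-0.342020, -0.939693], [0.939693, -0.342020]] × [5, -2]ᵀ ≈ [0.1693, 5.3825]ᵀ
Result: (0.1693, 5.3825)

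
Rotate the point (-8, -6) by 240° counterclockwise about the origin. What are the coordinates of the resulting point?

Rotation matrix for 240°: [[cos 240°, -sin 240°], [sin 240°, cos 240°]] ≈ [[-0.500000, 0.866025], [-0.866025, -0.500000]]
[[-0.500000, 0.866025], [-0.866025, -0.500000]] × [-8, -6]ᵀ ≈ [-1.1962, 9.9282]ᵀ
Result: (-1.1962, 9.9282)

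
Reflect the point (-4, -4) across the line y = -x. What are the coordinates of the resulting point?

Reflection across line y = -x: (-4, -4) → (4, 4)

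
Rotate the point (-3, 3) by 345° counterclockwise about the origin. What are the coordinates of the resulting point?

Rotation matrix for 345°: [[cos 345°, -sin 345°], [sin 345°, cos 345°]] ≈ [[0.965926, 0.258819], [-0.258819, 0.965926]]
[[0.965926, 0.258819], [-0.258819, 0.965926]] × [-3, 3]ᵀ ≈ [-2.1213, 3.6742]ᵀ
Result: (-2.1213, 3.6742)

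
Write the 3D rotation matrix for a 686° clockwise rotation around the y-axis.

Rotation matrix for clockwise 686° around y-axis:
A clockwise rotation by 686° is a counterclockwise rotation by -686°.
cos(-686°) = 0.8290, sin(-686°) = 0.5592
Result: [[0.8290, 0, 0.5592], [0, 1, 0], [-0.5592, 0, 0.8290]]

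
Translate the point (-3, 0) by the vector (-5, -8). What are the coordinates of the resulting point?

Translation by (-5, -8) (homogeneous matrix [[1, 0, -5], [0, 1, -8], [0, 0, 1]]):
x' = -3 + -5 = -8
y' = 0 + -8 = -8
Result: (-8, -8)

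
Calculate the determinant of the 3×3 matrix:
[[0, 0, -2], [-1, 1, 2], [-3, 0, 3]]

Expansion along first row:
det = 0·det([[1,2],[0,3]]) - 0·det([[-1,2],[-3,3]]) + -2·det([[-1,1],[-3,0]])
    = 0·(1·3 - 2·0) - 0·(-1·3 - 2·-3) + -2·(-1·0 - 1·-3)
    = 0·3 - 0·3 + -2·3
    = 0 + 0 + -6 = -6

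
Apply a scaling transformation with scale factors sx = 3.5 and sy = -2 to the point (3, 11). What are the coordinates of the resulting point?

Scaling matrix:
[[3.50, 0], [0, -2]]
Result: (3 × 3.5, 11 × -2) = (10.5, -22)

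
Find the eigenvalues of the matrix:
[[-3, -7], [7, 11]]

Characteristic equation: det(A - λI) = 0
λ² - (trace)λ + (det) = 0
trace = -3 + 11 = 8, det = (-3)(11) - (-7)(7) = 16
λ² - (8)λ + (16) = 0
λ = (8 ± √((8)² - 4·(16))) / 2 = (8 ± √0) / 2
Solving: λ = 4, 4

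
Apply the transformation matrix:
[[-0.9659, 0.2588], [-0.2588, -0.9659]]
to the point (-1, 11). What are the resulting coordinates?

Matrix multiplication:
[[-0.9659, 0.2588], [-0.2588, -0.9659]] × [-1, 11]ᵀ
= [(-0.9659)(-1) + (0.2588)(11), (-0.2588)(-1) + (-0.9659)(11)]ᵀ
= [3.8127, -10.3661]ᵀ
Result: (3.8127, -10.3661)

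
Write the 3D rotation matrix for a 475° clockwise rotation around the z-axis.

Rotation matrix for clockwise 475° around z-axis:
A clockwise rotation by 475° is a counterclockwise rotation by -475°.
cos(-475°) = -0.4226, sin(-475°) = -0.9063
Result: [[-0.4226, 0.9063, 0], [-0.9063, -0.4226, 0], [0, 0, 1]]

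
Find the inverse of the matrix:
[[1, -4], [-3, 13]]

For [[a,b],[c,d]], inverse = (1/det)·[[d,-b],[-c,a]]
det = (1)(13) - (-4)(-3) = 13 - 12 = 1
Inverse = [[13, 4], [3, 1]]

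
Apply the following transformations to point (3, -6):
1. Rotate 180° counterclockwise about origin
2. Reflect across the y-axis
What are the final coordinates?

Step 1: Rotate 180° → (-3, 6)
Step 2: Reflect across y-axis → (3, 6)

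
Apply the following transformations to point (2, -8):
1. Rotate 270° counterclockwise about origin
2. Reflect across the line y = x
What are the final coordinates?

Step 1: Rotate 270° → (-8, -2)
Step 2: Reflect across line y = x → (-2, -8)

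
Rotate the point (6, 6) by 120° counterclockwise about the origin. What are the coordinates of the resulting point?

Rotation matrix for 120°: [[cos 120°, -sin 120°], [sin 120°, cos 120°]] ≈ [[-0.500000, -0.866025], [0.866025, -0.500000]]
[[-0.500000, -0.866025], [0.866025, -0.500000]] × [6, 6]ᵀ ≈ [-8.1962, 2.1962]ᵀ
Result: (-8.1962, 2.1962)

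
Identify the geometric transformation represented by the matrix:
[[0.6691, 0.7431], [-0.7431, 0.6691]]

This matrix represents: rotation by 312° counterclockwise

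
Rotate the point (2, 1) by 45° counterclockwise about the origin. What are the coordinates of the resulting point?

Rotation matrix for 45°: [[cos 45°, -sin 45°], [sin 45°, cos 45°]] ≈ [[0.707107, -0.707107], [0.707107, 0.707107]]
[[0.707107, -0.707107], [0.707107, 0.707107]] × [2, 1]ᵀ ≈ [0.7071, 2.1213]ᵀ
Result: (0.7071, 2.1213)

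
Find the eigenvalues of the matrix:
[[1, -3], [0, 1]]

Characteristic equation: det(A - λI) = 0
λ² - (trace)λ + (det) = 0
trace = 1 + 1 = 2, det = (1)(1) - (-3)(0) = 1
λ² - (2)λ + (1) = 0
λ = (2 ± √((2)² - 4·(1))) / 2 = (2 ± √0) / 2
Solving: λ = 1, 1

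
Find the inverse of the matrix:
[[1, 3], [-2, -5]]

For [[a,b],[c,d]], inverse = (1/det)·[[d,-b],[-c,a]]
det = (1)(-5) - (3)(-2) = -5 - -6 = 1
Inverse = [[-5, -3], [2, 1]]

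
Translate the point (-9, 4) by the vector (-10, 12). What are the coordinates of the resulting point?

Translation by (-10, 12) (homogeneous matrix [[1, 0, -10], [0, 1, 12], [0, 0, 1]]):
x' = -9 + -10 = -19
y' = 4 + 12 = 16
Result: (-19, 16)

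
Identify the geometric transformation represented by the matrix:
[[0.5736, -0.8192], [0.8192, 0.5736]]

This matrix represents: rotation by 55° counterclockwise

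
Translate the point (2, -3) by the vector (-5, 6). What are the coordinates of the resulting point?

Translation by (-5, 6) (homogeneous matrix [[1, 0, -5], [0, 1, 6], [0, 0, 1]]):
x' = 2 + -5 = -3
y' = -3 + 6 = 3
Result: (-3, 3)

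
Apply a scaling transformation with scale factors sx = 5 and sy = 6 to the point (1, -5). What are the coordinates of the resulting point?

Scaling matrix:
[[5, 0], [0, 6]]
Result: (1 × 5, -5 × 6) = (5, -30)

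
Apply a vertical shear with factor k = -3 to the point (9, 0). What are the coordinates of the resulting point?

Shear matrix for vertical shear with factor k = -3:
[[1, 0], [-3, 1]]
Result: (9, 0) → (9, -27)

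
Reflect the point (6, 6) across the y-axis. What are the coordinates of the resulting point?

Reflection across y-axis: (6, 6) → (-6, 6)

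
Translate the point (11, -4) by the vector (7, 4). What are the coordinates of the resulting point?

Translation by (7, 4) (homogeneous matrix [[1, 0, 7], [0, 1, 4], [0, 0, 1]]):
x' = 11 + 7 = 18
y' = -4 + 4 = 0
Result: (18, 0)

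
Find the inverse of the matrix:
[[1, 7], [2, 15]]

For [[a,b],[c,d]], inverse = (1/det)·[[d,-b],[-c,a]]
det = (1)(15) - (7)(2) = 15 - 14 = 1
Inverse = [[15, -7], [-2, 1]]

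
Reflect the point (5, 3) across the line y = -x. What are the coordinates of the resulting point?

Reflection across line y = -x: (5, 3) → (-3, -5)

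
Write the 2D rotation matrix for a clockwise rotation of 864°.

Rotation matrix formula: [[cos θ, -sin θ], [sin θ, cos θ]]
A clockwise rotation by 864° is equivalent to a counterclockwise rotation by -864°.
For θ = -864°:
cos(-864°) = -0.8090
sin(-864°) = -0.5878
Result: [[-0.8090, 0.5878], [-0.5878, -0.8090]]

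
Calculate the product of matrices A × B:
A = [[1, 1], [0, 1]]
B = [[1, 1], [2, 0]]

Matrix multiplication:
C[0][0] = 1×1 + 1×2 = 3
C[0][1] = 1×1 + 1×0 = 1
C[1][0] = 0×1 + 1×2 = 2
C[1][1] = 0×1 + 1×0 = 0
Result: [[3, 1], [2, 0]]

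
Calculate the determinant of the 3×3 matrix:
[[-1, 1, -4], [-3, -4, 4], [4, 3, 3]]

Expansion along first row:
det = -1·det([[-4,4],[3,3]]) - 1·det([[-3,4],[4,3]]) + -4·det([[-3,-4],[4,3]])
    = -1·(-4·3 - 4·3) - 1·(-3·3 - 4·4) + -4·(-3·3 - -4·4)
    = -1·-24 - 1·-25 + -4·7
    = 24 + 25 + -28 = 21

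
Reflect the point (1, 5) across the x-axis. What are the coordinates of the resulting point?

Reflection across x-axis: (1, 5) → (1, -5)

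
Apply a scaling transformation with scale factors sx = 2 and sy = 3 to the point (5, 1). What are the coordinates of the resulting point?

Scaling matrix:
[[2, 0], [0, 3]]
Result: (5 × 2, 1 × 3) = (10, 3)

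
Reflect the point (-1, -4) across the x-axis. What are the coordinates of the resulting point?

Reflection across x-axis: (-1, -4) → (-1, 4)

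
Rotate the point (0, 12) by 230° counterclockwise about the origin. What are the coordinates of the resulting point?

Rotation matrix for 230°: [[cos 230°, -sin 230°], [sin 230°, cos 230°]] ≈ [[-0.642788, 0.766044], [-0.766044, -0.642788]]
[[-0.642788, 0.766044], [-0.766044, -0.642788]] × [0, 12]ᵀ ≈ [9.1925, -7.7135]ᵀ
Result: (9.1925, -7.7135)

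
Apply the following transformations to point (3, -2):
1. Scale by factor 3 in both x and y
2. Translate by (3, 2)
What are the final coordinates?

Step 1: Scale (3, -2) by 3 → (9, -6)
Step 2: Translate by (3, 2) → (12, -4)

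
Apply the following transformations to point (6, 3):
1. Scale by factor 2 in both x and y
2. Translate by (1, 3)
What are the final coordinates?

Step 1: Scale (6, 3) by 2 → (12, 6)
Step 2: Translate by (1, 3) → (13, 9)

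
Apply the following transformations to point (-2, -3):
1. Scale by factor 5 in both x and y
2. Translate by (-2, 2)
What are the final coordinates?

Step 1: Scale (-2, -3) by 5 → (-10, -15)
Step 2: Translate by (-2, 2) → (-12, -13)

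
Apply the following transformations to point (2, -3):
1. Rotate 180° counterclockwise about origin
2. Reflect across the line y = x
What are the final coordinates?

Step 1: Rotate 180° → (-2, 3)
Step 2: Reflect across line y = x → (3, -2)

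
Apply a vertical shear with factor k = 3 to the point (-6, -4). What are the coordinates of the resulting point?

Shear matrix for vertical shear with factor k = 3:
[[1, 0], [3, 1]]
Result: (-6, -4) → (-6, -22)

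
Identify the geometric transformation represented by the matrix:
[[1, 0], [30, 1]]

This matrix represents: vertical shear with factor 30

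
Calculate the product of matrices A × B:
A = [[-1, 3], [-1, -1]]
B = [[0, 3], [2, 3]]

Matrix multiplication:
C[0][0] = -1×0 + 3×2 = 6
C[0][1] = -1×3 + 3×3 = 6
C[1][0] = -1×0 + -1×2 = -2
C[1][1] = -1×3 + -1×3 = -6
Result: [[6, 6], [-2, -6]]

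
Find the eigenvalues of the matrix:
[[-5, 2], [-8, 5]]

Characteristic equation: det(A - λI) = 0
λ² - (trace)λ + (det) = 0
trace = -5 + 5 = 0, det = (-5)(5) - (2)(-8) = -9
λ² - (0)λ + (-9) = 0
λ = (0 ± √((0)² - 4·(-9))) / 2 = (0 ± √36) / 2
Solving: λ = -3, 3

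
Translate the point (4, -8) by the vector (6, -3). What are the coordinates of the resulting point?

Translation by (6, -3) (homogeneous matrix [[1, 0, 6], [0, 1, -3], [0, 0, 1]]):
x' = 4 + 6 = 10
y' = -8 + -3 = -11
Result: (10, -11)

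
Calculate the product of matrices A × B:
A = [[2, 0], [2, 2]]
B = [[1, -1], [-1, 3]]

Matrix multiplication:
C[0][0] = 2×1 + 0×-1 = 2
C[0][1] = 2×-1 + 0×3 = -2
C[1][0] = 2×1 + 2×-1 = 0
C[1][1] = 2×-1 + 2×3 = 4
Result: [[2, -2], [0, 4]]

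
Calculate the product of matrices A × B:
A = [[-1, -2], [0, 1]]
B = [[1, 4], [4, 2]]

Matrix multiplication:
C[0][0] = -1×1 + -2×4 = -9
C[0][1] = -1×4 + -2×2 = -8
C[1][0] = 0×1 + 1×4 = 4
C[1][1] = 0×4 + 1×2 = 2
Result: [[-9, -8], [4, 2]]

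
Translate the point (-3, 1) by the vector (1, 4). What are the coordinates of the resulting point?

Translation by (1, 4) (homogeneous matrix [[1, 0, 1], [0, 1, 4], [0, 0, 1]]):
x' = -3 + 1 = -2
y' = 1 + 4 = 5
Result: (-2, 5)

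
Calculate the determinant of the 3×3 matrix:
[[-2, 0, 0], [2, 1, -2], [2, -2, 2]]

Expansion along first row:
det = -2·det([[1,-2],[-2,2]]) - 0·det([[2,-2],[2,2]]) + 0·det([[2,1],[2,-2]])
    = -2·(1·2 - -2·-2) - 0·(2·2 - -2·2) + 0·(2·-2 - 1·2)
    = -2·-2 - 0·8 + 0·-6
    = 4 + 0 + 0 = 4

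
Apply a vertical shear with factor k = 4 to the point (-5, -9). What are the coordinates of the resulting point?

Shear matrix for vertical shear with factor k = 4:
[[1, 0], [4, 1]]
Result: (-5, -9) → (-5, -29)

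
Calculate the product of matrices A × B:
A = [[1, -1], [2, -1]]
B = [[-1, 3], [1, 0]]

Matrix multiplication:
C[0][0] = 1×-1 + -1×1 = -2
C[0][1] = 1×3 + -1×0 = 3
C[1][0] = 2×-1 + -1×1 = -3
C[1][1] = 2×3 + -1×0 = 6
Result: [[-2, 3], [-3, 6]]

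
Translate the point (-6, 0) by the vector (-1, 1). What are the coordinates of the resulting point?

Translation by (-1, 1) (homogeneous matrix [[1, 0, -1], [0, 1, 1], [0, 0, 1]]):
x' = -6 + -1 = -7
y' = 0 + 1 = 1
Result: (-7, 1)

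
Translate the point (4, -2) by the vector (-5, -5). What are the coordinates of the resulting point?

Translation by (-5, -5) (homogeneous matrix [[1, 0, -5], [0, 1, -5], [0, 0, 1]]):
x' = 4 + -5 = -1
y' = -2 + -5 = -7
Result: (-1, -7)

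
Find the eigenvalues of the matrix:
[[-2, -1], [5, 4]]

Characteristic equation: det(A - λI) = 0
λ² - (trace)λ + (det) = 0
trace = -2 + 4 = 2, det = (-2)(4) - (-1)(5) = -3
λ² - (2)λ + (-3) = 0
λ = (2 ± √((2)² - 4·(-3))) / 2 = (2 ± √16) / 2
Solving: λ = -1, 3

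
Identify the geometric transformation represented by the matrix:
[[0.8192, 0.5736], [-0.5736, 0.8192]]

This matrix represents: rotation by 325° counterclockwise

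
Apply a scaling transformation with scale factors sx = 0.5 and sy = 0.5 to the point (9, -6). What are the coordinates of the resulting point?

Scaling matrix:
[[0.50, 0], [0, 0.50]]
Result: (9 × 0.5, -6 × 0.5) = (4.5, -3)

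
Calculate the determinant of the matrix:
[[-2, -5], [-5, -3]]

For a 2×2 matrix [[a, b], [c, d]], det = ad - bc
det = (-2)(-3) - (-5)(-5) = 6 - 25 = -19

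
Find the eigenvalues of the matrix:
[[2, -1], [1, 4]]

Characteristic equation: det(A - λI) = 0
λ² - (trace)λ + (det) = 0
trace = 2 + 4 = 6, det = (2)(4) - (-1)(1) = 9
λ² - (6)λ + (9) = 0
λ = (6 ± √((6)² - 4·(9))) / 2 = (6 ± √0) / 2
Solving: λ = 3, 3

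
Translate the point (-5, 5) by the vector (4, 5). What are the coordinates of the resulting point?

Translation by (4, 5) (homogeneous matrix [[1, 0, 4], [0, 1, 5], [0, 0, 1]]):
x' = -5 + 4 = -1
y' = 5 + 5 = 10
Result: (-1, 10)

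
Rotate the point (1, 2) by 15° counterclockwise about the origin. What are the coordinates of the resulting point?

Rotation matrix for 15°: [[cos 15°, -sin 15°], [sin 15°, cos 15°]] ≈ [[0.965926, -0.258819], [0.258819, 0.965926]]
[[0.965926, -0.258819], [0.258819, 0.965926]] × [1, 2]ᵀ ≈ [0.4483, 2.1907]ᵀ
Result: (0.4483, 2.1907)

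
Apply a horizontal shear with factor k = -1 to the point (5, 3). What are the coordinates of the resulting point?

Shear matrix for horizontal shear with factor k = -1:
[[1, -1], [0, 1]]
Result: (5, 3) → (2, 3)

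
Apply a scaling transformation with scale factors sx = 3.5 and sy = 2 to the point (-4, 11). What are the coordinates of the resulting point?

Scaling matrix:
[[3.50, 0], [0, 2]]
Result: (-4 × 3.5, 11 × 2) = (-14, 22)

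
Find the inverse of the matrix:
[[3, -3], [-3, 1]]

For [[a,b],[c,d]], inverse = (1/det)·[[d,-b],[-c,a]]
det = (3)(1) - (-3)(-3) = 3 - 9 = -6
Inverse = (1/-6)·[[1, 3], [3, 3]]
= [[-1/6, -1/2], [-1/2, -1/2]]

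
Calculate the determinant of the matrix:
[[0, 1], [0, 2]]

For a 2×2 matrix [[a, b], [c, d]], det = ad - bc
det = (0)(2) - (1)(0) = 0 - 0 = 0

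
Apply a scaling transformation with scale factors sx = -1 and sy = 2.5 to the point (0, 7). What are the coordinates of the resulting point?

Scaling matrix:
[[-1, 0], [0, 2.50]]
Result: (0 × -1, 7 × 2.5) = (0, 17.5)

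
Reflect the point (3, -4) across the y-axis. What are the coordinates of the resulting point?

Reflection across y-axis: (3, -4) → (-3, -4)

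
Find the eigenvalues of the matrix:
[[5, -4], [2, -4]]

Characteristic equation: det(A - λI) = 0
λ² - (trace)λ + (det) = 0
trace = 5 + -4 = 1, det = (5)(-4) - (-4)(2) = -12
λ² - (1)λ + (-12) = 0
λ = (1 ± √((1)² - 4·(-12))) / 2 = (1 ± √49) / 2
Solving: λ = -3, 4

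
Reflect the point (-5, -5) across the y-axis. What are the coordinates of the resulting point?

Reflection across y-axis: (-5, -5) → (5, -5)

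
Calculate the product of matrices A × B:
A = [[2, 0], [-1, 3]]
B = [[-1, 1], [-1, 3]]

Matrix multiplication:
C[0][0] = 2×-1 + 0×-1 = -2
C[0][1] = 2×1 + 0×3 = 2
C[1][0] = -1×-1 + 3×-1 = -2
C[1][1] = -1×1 + 3×3 = 8
Result: [[-2, 2], [-2, 8]]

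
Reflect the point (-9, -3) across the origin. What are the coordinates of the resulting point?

Reflection across origin: (-9, -3) → (9, 3)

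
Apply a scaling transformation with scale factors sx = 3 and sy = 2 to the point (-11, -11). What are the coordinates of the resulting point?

Scaling matrix:
[[3, 0], [0, 2]]
Result: (-11 × 3, -11 × 2) = (-33, -22)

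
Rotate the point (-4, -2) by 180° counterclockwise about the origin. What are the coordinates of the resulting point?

Rotation matrix for 180°: [[cos 180°, -sin 180°], [sin 180°, cos 180°]] = [[-1, 0], [0, -1]]
[[-1, 0], [0, -1]] × [-4, -2]ᵀ = [4, 2]ᵀ
Result: (4, 2)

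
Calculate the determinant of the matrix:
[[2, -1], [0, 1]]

For a 2×2 matrix [[a, b], [c, d]], det = ad - bc
det = (2)(1) - (-1)(0) = 2 - 0 = 2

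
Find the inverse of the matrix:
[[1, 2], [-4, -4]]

For [[a,b],[c,d]], inverse = (1/det)·[[d,-b],[-c,a]]
det = (1)(-4) - (2)(-4) = -4 - -8 = 4
Inverse = (1/4)·[[-4, -2], [4, 1]]
= [[-1, -1/2], [1, 1/4]]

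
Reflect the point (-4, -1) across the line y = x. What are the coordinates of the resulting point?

Reflection across line y = x: (-4, -1) → (-1, -4)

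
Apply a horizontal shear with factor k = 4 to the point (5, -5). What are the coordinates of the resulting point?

Shear matrix for horizontal shear with factor k = 4:
[[1, 4], [0, 1]]
Result: (5, -5) → (-15, -5)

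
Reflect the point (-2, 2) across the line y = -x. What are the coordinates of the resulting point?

Reflection across line y = -x: (-2, 2) → (-2, 2)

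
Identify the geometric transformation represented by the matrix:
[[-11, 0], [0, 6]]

This matrix represents: non-uniform scaling by sx = -11, sy = 6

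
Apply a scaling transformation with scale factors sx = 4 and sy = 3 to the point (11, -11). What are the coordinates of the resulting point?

Scaling matrix:
[[4, 0], [0, 3]]
Result: (11 × 4, -11 × 3) = (44, -33)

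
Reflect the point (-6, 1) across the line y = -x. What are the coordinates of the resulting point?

Reflection across line y = -x: (-6, 1) → (-1, 6)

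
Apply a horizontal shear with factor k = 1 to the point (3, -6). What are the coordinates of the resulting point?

Shear matrix for horizontal shear with factor k = 1:
[[1, 1], [0, 1]]
Result: (3, -6) → (-3, -6)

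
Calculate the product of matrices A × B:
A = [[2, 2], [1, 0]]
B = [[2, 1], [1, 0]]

Matrix multiplication:
C[0][0] = 2×2 + 2×1 = 6
C[0][1] = 2×1 + 2×0 = 2
C[1][0] = 1×2 + 0×1 = 2
C[1][1] = 1×1 + 0×0 = 1
Result: [[6, 2], [2, 1]]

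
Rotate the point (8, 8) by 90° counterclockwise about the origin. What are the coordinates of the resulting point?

Rotation matrix for 90°: [[cos 90°, -sin 90°], [sin 90°, cos 90°]] = [[0, -1], [1, 0]]
[[0, -1], [1, 0]] × [8, 8]ᵀ = [-8, 8]ᵀ
Result: (-8, 8)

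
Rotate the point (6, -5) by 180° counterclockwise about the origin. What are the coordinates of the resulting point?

Rotation matrix for 180°: [[cos 180°, -sin 180°], [sin 180°, cos 180°]] = [[-1, 0], [0, -1]]
[[-1, 0], [0, -1]] × [6, -5]ᵀ = [-6, 5]ᵀ
Result: (-6, 5)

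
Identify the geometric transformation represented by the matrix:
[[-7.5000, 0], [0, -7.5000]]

This matrix represents: uniform scaling by factor -7.5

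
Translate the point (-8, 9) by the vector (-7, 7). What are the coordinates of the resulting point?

Translation by (-7, 7) (homogeneous matrix [[1, 0, -7], [0, 1, 7], [0, 0, 1]]):
x' = -8 + -7 = -15
y' = 9 + 7 = 16
Result: (-15, 16)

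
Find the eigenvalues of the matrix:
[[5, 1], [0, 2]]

Characteristic equation: det(A - λI) = 0
λ² - (trace)λ + (det) = 0
trace = 5 + 2 = 7, det = (5)(2) - (1)(0) = 10
λ² - (7)λ + (10) = 0
λ = (7 ± √((7)² - 4·(10))) / 2 = (7 ± √9) / 2
Solving: λ = 2, 5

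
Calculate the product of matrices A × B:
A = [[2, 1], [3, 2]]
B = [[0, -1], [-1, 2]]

Matrix multiplication:
C[0][0] = 2×0 + 1×-1 = -1
C[0][1] = 2×-1 + 1×2 = 0
C[1][0] = 3×0 + 2×-1 = -2
C[1][1] = 3×-1 + 2×2 = 1
Result: [[-1, 0], [-2, 1]]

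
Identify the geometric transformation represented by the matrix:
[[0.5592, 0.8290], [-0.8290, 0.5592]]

This matrix represents: rotation by 304° counterclockwise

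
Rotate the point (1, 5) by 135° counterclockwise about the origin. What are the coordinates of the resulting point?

Rotation matrix for 135°: [[cos 135°, -sin 135°], [sin 135°, cos 135°]] ≈ [[-0.707107, -0.707107], [0.707107, -0.707107]]
[[-0.707107, -0.707107], [0.707107, -0.707107]] × [1, 5]ᵀ ≈ [-4.2426, -2.8284]ᵀ
Result: (-4.2426, -2.8284)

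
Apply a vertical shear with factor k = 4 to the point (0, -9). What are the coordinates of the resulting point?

Shear matrix for vertical shear with factor k = 4:
[[1, 0], [4, 1]]
Result: (0, -9) → (0, -9)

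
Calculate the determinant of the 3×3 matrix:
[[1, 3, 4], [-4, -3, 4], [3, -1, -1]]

Expansion along first row:
det = 1·det([[-3,4],[-1,-1]]) - 3·det([[-4,4],[3,-1]]) + 4·det([[-4,-3],[3,-1]])
    = 1·(-3·-1 - 4·-1) - 3·(-4·-1 - 4·3) + 4·(-4·-1 - -3·3)
    = 1·7 - 3·-8 + 4·13
    = 7 + 24 + 52 = 83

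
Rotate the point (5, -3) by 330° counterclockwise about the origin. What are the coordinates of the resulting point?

Rotation matrix for 330°: [[cos 330°, -sin 330°], [sin 330°, cos 330°]] ≈ [[0.866025, 0.500000], [-0.500000, 0.866025]]
[[0.866025, 0.500000], [-0.500000, 0.866025]] × [5, -3]ᵀ ≈ [2.8301, -5.0981]ᵀ
Result: (2.8301, -5.0981)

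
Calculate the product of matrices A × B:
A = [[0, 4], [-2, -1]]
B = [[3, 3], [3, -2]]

Matrix multiplication:
C[0][0] = 0×3 + 4×3 = 12
C[0][1] = 0×3 + 4×-2 = -8
C[1][0] = -2×3 + -1×3 = -9
C[1][1] = -2×3 + -1×-2 = -4
Result: [[12, -8], [-9, -4]]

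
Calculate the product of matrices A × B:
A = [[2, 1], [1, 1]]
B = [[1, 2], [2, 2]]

Matrix multiplication:
C[0][0] = 2×1 + 1×2 = 4
C[0][1] = 2×2 + 1×2 = 6
C[1][0] = 1×1 + 1×2 = 3
C[1][1] = 1×2 + 1×2 = 4
Result: [[4, 6], [3, 4]]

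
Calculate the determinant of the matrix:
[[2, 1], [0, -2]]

For a 2×2 matrix [[a, b], [c, d]], det = ad - bc
det = (2)(-2) - (1)(0) = -4 - 0 = -4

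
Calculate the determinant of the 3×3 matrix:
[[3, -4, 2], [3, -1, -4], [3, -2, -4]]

Expansion along first row:
det = 3·det([[-1,-4],[-2,-4]]) - -4·det([[3,-4],[3,-4]]) + 2·det([[3,-1],[3,-2]])
    = 3·(-1·-4 - -4·-2) - -4·(3·-4 - -4·3) + 2·(3·-2 - -1·3)
    = 3·-4 - -4·0 + 2·-3
    = -12 + 0 + -6 = -18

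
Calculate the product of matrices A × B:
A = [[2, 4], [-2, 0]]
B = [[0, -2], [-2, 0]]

Matrix multiplication:
C[0][0] = 2×0 + 4×-2 = -8
C[0][1] = 2×-2 + 4×0 = -4
C[1][0] = -2×0 + 0×-2 = 0
C[1][1] = -2×-2 + 0×0 = 4
Result: [[-8, -4], [0, 4]]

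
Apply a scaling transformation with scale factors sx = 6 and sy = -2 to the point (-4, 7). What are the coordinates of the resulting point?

Scaling matrix:
[[6, 0], [0, -2]]
Result: (-4 × 6, 7 × -2) = (-24, -14)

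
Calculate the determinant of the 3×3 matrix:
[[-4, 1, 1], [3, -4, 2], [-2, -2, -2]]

Expansion along first row:
det = -4·det([[-4,2],[-2,-2]]) - 1·det([[3,2],[-2,-2]]) + 1·det([[3,-4],[-2,-2]])
    = -4·(-4·-2 - 2·-2) - 1·(3·-2 - 2·-2) + 1·(3·-2 - -4·-2)
    = -4·12 - 1·-2 + 1·-14
    = -48 + 2 + -14 = -60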